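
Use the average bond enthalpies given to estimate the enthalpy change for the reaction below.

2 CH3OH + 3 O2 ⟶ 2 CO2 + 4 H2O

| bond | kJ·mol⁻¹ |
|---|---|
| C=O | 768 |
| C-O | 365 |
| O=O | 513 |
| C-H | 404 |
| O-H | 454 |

ΔH ≈ −1103 kJ

Bonds broken (reactants):
  C-H: 6 × 404 = 2424
  C-O: 2 × 365 = 730
  O-H: 2 × 454 = 908
  O=O: 3 × 513 = 1539
  Σ(broken) = 5601 kJ
Bonds formed (products):
  C=O: 4 × 768 = 3072
  O-H: 8 × 454 = 3632
  Σ(formed) = 6704 kJ
ΔH = Σ(broken) − Σ(formed) = 5601 − 6704 = −1103 kJ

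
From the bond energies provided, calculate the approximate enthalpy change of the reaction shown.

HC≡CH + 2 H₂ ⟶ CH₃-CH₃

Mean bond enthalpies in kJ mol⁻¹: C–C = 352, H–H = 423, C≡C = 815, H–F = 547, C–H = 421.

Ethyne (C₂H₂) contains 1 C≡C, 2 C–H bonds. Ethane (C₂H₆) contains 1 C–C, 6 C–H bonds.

Bonds broken (reactants):
  C≡C: 1 × 815 = 815
  C–H: 2 × 421 = 842
  H–H: 2 × 423 = 846
  Σ(broken) = 2503 kJ
Bonds formed (products):
  C–C: 1 × 352 = 352
  C–H: 6 × 421 = 2526
  Σ(formed) = 2878 kJ
ΔH = Σ(broken) − Σ(formed) = 2503 − 2878 = −375 kJ

ΔH ≈ −375 kJ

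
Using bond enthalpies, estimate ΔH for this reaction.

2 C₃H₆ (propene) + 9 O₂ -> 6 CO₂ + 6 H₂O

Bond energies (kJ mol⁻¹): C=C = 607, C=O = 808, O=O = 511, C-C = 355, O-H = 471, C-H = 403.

Bonds broken (reactants):
  C-C: 2 × 355 = 710
  C-H: 12 × 403 = 4836
  C=C: 2 × 607 = 1214
  O=O: 9 × 511 = 4599
  Σ(broken) = 11359 kJ
Bonds formed (products):
  C=O: 12 × 808 = 9696
  O-H: 12 × 471 = 5652
  Σ(formed) = 15348 kJ
ΔH = Σ(broken) − Σ(formed) = 11359 − 15348 = −3989 kJ

ΔH ≈ −3989 kJ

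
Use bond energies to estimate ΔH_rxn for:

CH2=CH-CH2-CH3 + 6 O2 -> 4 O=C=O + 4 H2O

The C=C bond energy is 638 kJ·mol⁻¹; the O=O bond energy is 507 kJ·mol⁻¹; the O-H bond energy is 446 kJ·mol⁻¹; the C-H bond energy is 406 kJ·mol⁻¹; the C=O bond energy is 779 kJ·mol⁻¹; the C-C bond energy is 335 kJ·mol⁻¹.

ΔH ≈ −2202 kJ

Bonds broken (reactants):
  C-C: 2 × 335 = 670
  C-H: 8 × 406 = 3248
  C=C: 1 × 638 = 638
  O=O: 6 × 507 = 3042
  Σ(broken) = 7598 kJ
Bonds formed (products):
  C=O: 8 × 779 = 6232
  O-H: 8 × 446 = 3568
  Σ(formed) = 9800 kJ
ΔH = Σ(broken) − Σ(formed) = 7598 − 9800 = −2202 kJ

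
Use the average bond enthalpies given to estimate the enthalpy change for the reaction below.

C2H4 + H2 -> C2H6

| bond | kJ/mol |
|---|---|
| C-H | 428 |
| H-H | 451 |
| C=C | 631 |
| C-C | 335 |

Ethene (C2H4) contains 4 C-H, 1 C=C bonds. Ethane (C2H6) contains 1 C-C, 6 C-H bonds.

ΔH ≈ −109 kJ

Bonds broken (reactants):
  C-H: 4 × 428 = 1712
  C=C: 1 × 631 = 631
  H-H: 1 × 451 = 451
  Σ(broken) = 2794 kJ
Bonds formed (products):
  C-C: 1 × 335 = 335
  C-H: 6 × 428 = 2568
  Σ(formed) = 2903 kJ
ΔH = Σ(broken) − Σ(formed) = 2794 − 2903 = −109 kJ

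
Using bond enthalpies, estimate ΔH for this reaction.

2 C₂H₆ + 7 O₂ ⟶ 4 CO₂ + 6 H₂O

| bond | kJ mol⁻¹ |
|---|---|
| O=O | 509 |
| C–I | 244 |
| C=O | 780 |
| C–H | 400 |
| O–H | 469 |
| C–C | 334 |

ΔH ≈ −2837 kJ

Bonds broken (reactants):
  C–C: 2 × 334 = 668
  C–H: 12 × 400 = 4800
  O=O: 7 × 509 = 3563
  Σ(broken) = 9031 kJ
Bonds formed (products):
  C=O: 8 × 780 = 6240
  O–H: 12 × 469 = 5628
  Σ(formed) = 11868 kJ
ΔH = Σ(broken) − Σ(formed) = 9031 − 11868 = −2837 kJ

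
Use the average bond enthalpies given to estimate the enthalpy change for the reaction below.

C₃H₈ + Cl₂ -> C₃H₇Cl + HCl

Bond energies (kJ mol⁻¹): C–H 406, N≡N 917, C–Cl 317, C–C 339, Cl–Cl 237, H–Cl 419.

Bonds broken (reactants):
  C–C: 2 × 339 = 678
  C–H: 8 × 406 = 3248
  Cl–Cl: 1 × 237 = 237
  Σ(broken) = 4163 kJ
Bonds formed (products):
  C–C: 2 × 339 = 678
  C–Cl: 1 × 317 = 317
  C–H: 7 × 406 = 2842
  H–Cl: 1 × 419 = 419
  Σ(formed) = 4256 kJ
ΔH = Σ(broken) − Σ(formed) = 4163 − 4256 = −93 kJ

ΔH ≈ −93 kJ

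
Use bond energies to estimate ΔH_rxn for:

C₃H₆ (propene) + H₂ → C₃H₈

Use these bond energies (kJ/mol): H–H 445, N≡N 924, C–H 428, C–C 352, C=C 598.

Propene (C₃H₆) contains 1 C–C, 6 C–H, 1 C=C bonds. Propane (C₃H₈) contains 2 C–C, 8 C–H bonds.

Bonds broken (reactants):
  C–C: 1 × 352 = 352
  C–H: 6 × 428 = 2568
  C=C: 1 × 598 = 598
  H–H: 1 × 445 = 445
  Σ(broken) = 3963 kJ
Bonds formed (products):
  C–C: 2 × 352 = 704
  C–H: 8 × 428 = 3424
  Σ(formed) = 4128 kJ
ΔH = Σ(broken) − Σ(formed) = 3963 − 4128 = −165 kJ

ΔH ≈ −165 kJ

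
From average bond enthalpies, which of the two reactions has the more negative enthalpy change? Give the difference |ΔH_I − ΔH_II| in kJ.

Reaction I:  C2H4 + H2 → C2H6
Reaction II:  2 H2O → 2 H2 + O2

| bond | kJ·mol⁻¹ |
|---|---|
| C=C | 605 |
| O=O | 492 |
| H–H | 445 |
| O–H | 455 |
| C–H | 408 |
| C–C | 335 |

Reaction I:
  Bonds broken (reactants):
    C–H: 4 × 408 = 1632
    C=C: 1 × 605 = 605
    H–H: 1 × 445 = 445
    Σ(broken) = 2682 kJ
  Bonds formed (products):
    C–C: 1 × 335 = 335
    C–H: 6 × 408 = 2448
    Σ(formed) = 2783 kJ
  ΔH_I = 2682 − 2783 = −101 kJ
Reaction II:
  Bonds broken (reactants):
    O–H: 4 × 455 = 1820
    Σ(broken) = 1820 kJ
  Bonds formed (products):
    H–H: 2 × 445 = 890
    O=O: 1 × 492 = 492
    Σ(formed) = 1382 kJ
  ΔH_II = 1820 − 1382 = +438 kJ
ΔH_I − ΔH_II = −539 kJ, so reaction I has the more negative ΔH; |ΔH_I − ΔH_II| = 539 kJ.

Reaction I, by 539 kJ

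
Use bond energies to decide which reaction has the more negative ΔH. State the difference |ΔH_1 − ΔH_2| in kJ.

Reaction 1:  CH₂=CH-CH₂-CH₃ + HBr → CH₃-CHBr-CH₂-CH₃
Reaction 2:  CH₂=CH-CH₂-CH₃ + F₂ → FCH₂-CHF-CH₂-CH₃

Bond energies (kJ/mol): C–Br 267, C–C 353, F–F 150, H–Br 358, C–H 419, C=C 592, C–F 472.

Reaction 2, by 466 kJ

Reaction 1:
  Bonds broken (reactants):
    C–C: 2 × 353 = 706
    C–H: 8 × 419 = 3352
    C=C: 1 × 592 = 592
    H–Br: 1 × 358 = 358
    Σ(broken) = 5008 kJ
  Bonds formed (products):
    C–Br: 1 × 267 = 267
    C–C: 3 × 353 = 1059
    C–H: 9 × 419 = 3771
    Σ(formed) = 5097 kJ
  ΔH_1 = 5008 − 5097 = −89 kJ
Reaction 2:
  Bonds broken (reactants):
    C–C: 2 × 353 = 706
    C–H: 8 × 419 = 3352
    C=C: 1 × 592 = 592
    F–F: 1 × 150 = 150
    Σ(broken) = 4800 kJ
  Bonds formed (products):
    C–C: 3 × 353 = 1059
    C–F: 2 × 472 = 944
    C–H: 8 × 419 = 3352
    Σ(formed) = 5355 kJ
  ΔH_2 = 4800 − 5355 = −555 kJ
ΔH_1 − ΔH_2 = +466 kJ, so reaction 2 has the more negative ΔH; |ΔH_1 − ΔH_2| = 466 kJ.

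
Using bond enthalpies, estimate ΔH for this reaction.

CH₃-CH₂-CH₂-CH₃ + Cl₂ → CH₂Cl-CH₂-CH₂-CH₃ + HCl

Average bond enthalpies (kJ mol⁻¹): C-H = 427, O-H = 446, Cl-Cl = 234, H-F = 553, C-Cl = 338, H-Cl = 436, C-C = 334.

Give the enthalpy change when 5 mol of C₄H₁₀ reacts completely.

ΔH = −565 kJ

Bonds broken (reactants):
  C-C: 3 × 334 = 1002
  C-H: 10 × 427 = 4270
  Cl-Cl: 1 × 234 = 234
  Σ(broken) = 5506 kJ
Bonds formed (products):
  C-C: 3 × 334 = 1002
  C-Cl: 1 × 338 = 338
  C-H: 9 × 427 = 3843
  H-Cl: 1 × 436 = 436
  Σ(formed) = 5619 kJ
ΔH = Σ(broken) − Σ(formed) = 5506 − 5619 = −113 kJ
For 5× the reaction as written: 5 × (−113) = −565 kJ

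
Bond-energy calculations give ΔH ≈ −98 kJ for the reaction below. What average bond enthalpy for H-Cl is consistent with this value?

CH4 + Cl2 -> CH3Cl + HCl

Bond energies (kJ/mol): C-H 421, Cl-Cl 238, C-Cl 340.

D(H-Cl) ≈ 417 kJ/mol

Let D be the H-Cl bond energy.
Σ(broken) = 4×421 + 1×238 = 1922
Σ(formed) = 1×340 + 3×421 + 1×D = 1603 + D
ΔH = Σ(broken) − Σ(formed) = (1922) − (1603 + D) = +319 − D
Setting this equal to −98 kJ gives D = 417 kJ/mol.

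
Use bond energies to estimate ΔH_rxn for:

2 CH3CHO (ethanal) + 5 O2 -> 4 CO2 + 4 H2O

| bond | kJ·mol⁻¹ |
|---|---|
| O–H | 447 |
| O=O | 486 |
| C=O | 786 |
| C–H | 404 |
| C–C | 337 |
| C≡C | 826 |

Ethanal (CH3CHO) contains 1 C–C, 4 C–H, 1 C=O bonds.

ΔH ≈ −1956 kJ

Bonds broken (reactants):
  C–C: 2 × 337 = 674
  C–H: 8 × 404 = 3232
  C=O: 2 × 786 = 1572
  O=O: 5 × 486 = 2430
  Σ(broken) = 7908 kJ
Bonds formed (products):
  C=O: 8 × 786 = 6288
  O–H: 8 × 447 = 3576
  Σ(formed) = 9864 kJ
ΔH = Σ(broken) − Σ(formed) = 7908 − 9864 = −1956 kJ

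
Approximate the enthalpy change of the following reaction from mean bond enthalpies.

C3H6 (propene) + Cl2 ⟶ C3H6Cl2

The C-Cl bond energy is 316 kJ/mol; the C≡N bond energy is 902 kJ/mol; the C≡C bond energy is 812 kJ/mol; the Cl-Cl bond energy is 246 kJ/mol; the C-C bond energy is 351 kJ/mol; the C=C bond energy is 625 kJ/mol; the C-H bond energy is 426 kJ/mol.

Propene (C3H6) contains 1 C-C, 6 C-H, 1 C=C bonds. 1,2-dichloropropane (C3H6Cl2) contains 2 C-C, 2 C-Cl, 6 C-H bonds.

Bonds broken (reactants):
  C-C: 1 × 351 = 351
  C-H: 6 × 426 = 2556
  C=C: 1 × 625 = 625
  Cl-Cl: 1 × 246 = 246
  Σ(broken) = 3778 kJ
Bonds formed (products):
  C-C: 2 × 351 = 702
  C-Cl: 2 × 316 = 632
  C-H: 6 × 426 = 2556
  Σ(formed) = 3890 kJ
ΔH = Σ(broken) − Σ(formed) = 3778 − 3890 = −112 kJ

ΔH ≈ −112 kJ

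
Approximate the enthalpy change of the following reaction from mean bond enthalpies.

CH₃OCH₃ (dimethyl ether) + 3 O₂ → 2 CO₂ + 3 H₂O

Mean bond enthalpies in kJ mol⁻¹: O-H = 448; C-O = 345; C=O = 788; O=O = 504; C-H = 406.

ΔH ≈ −1202 kJ

Bonds broken (reactants):
  C-H: 6 × 406 = 2436
  C-O: 2 × 345 = 690
  O=O: 3 × 504 = 1512
  Σ(broken) = 4638 kJ
Bonds formed (products):
  C=O: 4 × 788 = 3152
  O-H: 6 × 448 = 2688
  Σ(formed) = 5840 kJ
ΔH = Σ(broken) − Σ(formed) = 4638 − 5840 = −1202 kJ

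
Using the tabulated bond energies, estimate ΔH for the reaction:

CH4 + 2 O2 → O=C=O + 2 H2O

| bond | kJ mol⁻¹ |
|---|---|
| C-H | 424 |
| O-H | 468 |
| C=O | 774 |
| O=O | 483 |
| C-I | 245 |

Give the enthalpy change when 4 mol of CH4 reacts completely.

Bonds broken (reactants):
  C-H: 4 × 424 = 1696
  O=O: 2 × 483 = 966
  Σ(broken) = 2662 kJ
Bonds formed (products):
  C=O: 2 × 774 = 1548
  O-H: 4 × 468 = 1872
  Σ(formed) = 3420 kJ
ΔH = Σ(broken) − Σ(formed) = 2662 − 3420 = −758 kJ
For 4× the reaction as written: 4 × (−758) = −3032 kJ

ΔH = −3032 kJ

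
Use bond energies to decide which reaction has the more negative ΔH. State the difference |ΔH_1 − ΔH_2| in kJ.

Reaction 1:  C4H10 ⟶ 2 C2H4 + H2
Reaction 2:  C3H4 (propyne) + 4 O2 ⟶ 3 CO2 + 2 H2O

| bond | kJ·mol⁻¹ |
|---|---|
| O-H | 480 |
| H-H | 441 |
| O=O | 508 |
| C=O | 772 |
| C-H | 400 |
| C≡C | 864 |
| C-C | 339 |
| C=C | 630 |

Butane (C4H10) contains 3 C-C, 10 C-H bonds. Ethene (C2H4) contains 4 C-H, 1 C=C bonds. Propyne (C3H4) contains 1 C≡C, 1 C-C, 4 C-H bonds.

Reaction 1:
  Bonds broken (reactants):
    C-C: 3 × 339 = 1017
    C-H: 10 × 400 = 4000
    Σ(broken) = 5017 kJ
  Bonds formed (products):
    C-H: 8 × 400 = 3200
    C=C: 2 × 630 = 1260
    H-H: 1 × 441 = 441
    Σ(formed) = 4901 kJ
  ΔH_1 = 5017 − 4901 = +116 kJ
Reaction 2:
  Bonds broken (reactants):
    C≡C: 1 × 864 = 864
    C-C: 1 × 339 = 339
    C-H: 4 × 400 = 1600
    O=O: 4 × 508 = 2032
    Σ(broken) = 4835 kJ
  Bonds formed (products):
    C=O: 6 × 772 = 4632
    O-H: 4 × 480 = 1920
    Σ(formed) = 6552 kJ
  ΔH_2 = 4835 − 6552 = −1717 kJ
ΔH_1 − ΔH_2 = +1833 kJ, so reaction 2 has the more negative ΔH; |ΔH_1 − ΔH_2| = 1833 kJ.

Reaction 2, by 1833 kJ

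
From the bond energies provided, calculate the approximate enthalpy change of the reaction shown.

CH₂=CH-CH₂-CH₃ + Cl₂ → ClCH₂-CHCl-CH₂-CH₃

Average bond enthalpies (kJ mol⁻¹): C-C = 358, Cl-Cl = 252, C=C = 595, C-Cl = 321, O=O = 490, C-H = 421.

ΔH ≈ −153 kJ

Bonds broken (reactants):
  C-C: 2 × 358 = 716
  C-H: 8 × 421 = 3368
  C=C: 1 × 595 = 595
  Cl-Cl: 1 × 252 = 252
  Σ(broken) = 4931 kJ
Bonds formed (products):
  C-C: 3 × 358 = 1074
  C-Cl: 2 × 321 = 642
  C-H: 8 × 421 = 3368
  Σ(formed) = 5084 kJ
ΔH = Σ(broken) − Σ(formed) = 4931 − 5084 = −153 kJ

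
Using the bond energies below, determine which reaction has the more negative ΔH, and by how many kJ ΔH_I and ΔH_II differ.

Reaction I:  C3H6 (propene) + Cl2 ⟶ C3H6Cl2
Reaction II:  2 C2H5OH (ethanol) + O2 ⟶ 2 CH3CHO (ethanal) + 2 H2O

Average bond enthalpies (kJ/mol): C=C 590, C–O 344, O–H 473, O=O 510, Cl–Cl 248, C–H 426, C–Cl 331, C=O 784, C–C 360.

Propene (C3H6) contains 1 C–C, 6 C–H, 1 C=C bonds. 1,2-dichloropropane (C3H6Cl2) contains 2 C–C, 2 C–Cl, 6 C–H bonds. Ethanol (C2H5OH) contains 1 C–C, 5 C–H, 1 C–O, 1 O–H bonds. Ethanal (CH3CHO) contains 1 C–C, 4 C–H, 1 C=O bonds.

Reaction II, by 280 kJ

Reaction I:
  Bonds broken (reactants):
    C–C: 1 × 360 = 360
    C–H: 6 × 426 = 2556
    C=C: 1 × 590 = 590
    Cl–Cl: 1 × 248 = 248
    Σ(broken) = 3754 kJ
  Bonds formed (products):
    C–C: 2 × 360 = 720
    C–Cl: 2 × 331 = 662
    C–H: 6 × 426 = 2556
    Σ(formed) = 3938 kJ
  ΔH_I = 3754 − 3938 = −184 kJ
Reaction II:
  Bonds broken (reactants):
    C–C: 2 × 360 = 720
    C–H: 10 × 426 = 4260
    C–O: 2 × 344 = 688
    O–H: 2 × 473 = 946
    O=O: 1 × 510 = 510
    Σ(broken) = 7124 kJ
  Bonds formed (products):
    C–C: 2 × 360 = 720
    C–H: 8 × 426 = 3408
    C=O: 2 × 784 = 1568
    O–H: 4 × 473 = 1892
    Σ(formed) = 7588 kJ
  ΔH_II = 7124 − 7588 = −464 kJ
ΔH_I − ΔH_II = +280 kJ, so reaction II has the more negative ΔH; |ΔH_I − ΔH_II| = 280 kJ.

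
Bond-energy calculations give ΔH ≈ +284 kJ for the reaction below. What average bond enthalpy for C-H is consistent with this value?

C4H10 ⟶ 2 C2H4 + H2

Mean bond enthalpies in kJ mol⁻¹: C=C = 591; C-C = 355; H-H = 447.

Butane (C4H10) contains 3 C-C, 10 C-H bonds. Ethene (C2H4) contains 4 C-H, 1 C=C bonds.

Let D be the C-H bond energy.
Σ(broken) = 3×355 + 10×D = 1065 + 10D
Σ(formed) = 8×D + 2×591 + 1×447 = 1629 + 8D
ΔH = Σ(broken) − Σ(formed) = (1065 + 10D) − (1629 + 8D) = −564 + 2D
Setting this equal to +284 kJ gives 2D = 848, so D = 424 kJ/mol.

D(C-H) ≈ 424 kJ/mol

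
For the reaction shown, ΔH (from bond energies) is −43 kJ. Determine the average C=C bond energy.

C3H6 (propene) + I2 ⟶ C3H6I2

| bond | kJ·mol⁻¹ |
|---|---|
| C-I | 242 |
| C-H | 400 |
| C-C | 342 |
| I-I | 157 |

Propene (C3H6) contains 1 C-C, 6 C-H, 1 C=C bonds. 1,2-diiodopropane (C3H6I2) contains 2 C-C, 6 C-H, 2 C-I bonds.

Let D be the C=C bond energy.
Σ(broken) = 1×342 + 6×400 + 1×D + 1×157 = 2899 + D
Σ(formed) = 2×342 + 6×400 + 2×242 = 3568
ΔH = Σ(broken) − Σ(formed) = (2899 + D) − (3568) = −669 + D
Setting this equal to −43 kJ gives D = 626 kJ/mol.

D(C=C) ≈ 626 kJ/mol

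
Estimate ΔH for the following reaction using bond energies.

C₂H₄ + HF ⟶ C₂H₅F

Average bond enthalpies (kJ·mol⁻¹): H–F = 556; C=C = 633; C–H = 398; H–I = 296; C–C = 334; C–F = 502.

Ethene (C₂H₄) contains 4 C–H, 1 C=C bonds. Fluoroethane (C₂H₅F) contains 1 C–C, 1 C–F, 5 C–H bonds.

ΔH ≈ −45 kJ

Bonds broken (reactants):
  C–H: 4 × 398 = 1592
  C=C: 1 × 633 = 633
  H–F: 1 × 556 = 556
  Σ(broken) = 2781 kJ
Bonds formed (products):
  C–C: 1 × 334 = 334
  C–F: 1 × 502 = 502
  C–H: 5 × 398 = 1990
  Σ(formed) = 2826 kJ
ΔH = Σ(broken) − Σ(formed) = 2781 − 2826 = −45 kJ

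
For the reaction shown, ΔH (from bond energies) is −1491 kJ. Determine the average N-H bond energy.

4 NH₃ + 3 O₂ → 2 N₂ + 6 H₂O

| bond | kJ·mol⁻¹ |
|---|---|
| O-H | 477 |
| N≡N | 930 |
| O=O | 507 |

Let D be the N-H bond energy.
Σ(broken) = 12×D + 3×507 = 1521 + 12D
Σ(formed) = 2×930 + 12×477 = 7584
ΔH = Σ(broken) − Σ(formed) = (1521 + 12D) − (7584) = −6063 + 12D
Setting this equal to −1491 kJ gives 12D = 4572, so D = 381 kJ/mol.

D(N-H) ≈ 381 kJ/mol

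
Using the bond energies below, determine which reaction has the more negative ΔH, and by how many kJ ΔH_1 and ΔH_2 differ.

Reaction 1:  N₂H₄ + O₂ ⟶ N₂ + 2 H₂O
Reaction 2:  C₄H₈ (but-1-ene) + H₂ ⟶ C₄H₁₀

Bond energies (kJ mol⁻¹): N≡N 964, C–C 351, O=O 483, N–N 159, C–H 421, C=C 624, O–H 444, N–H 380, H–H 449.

Reaction 1:
  Bonds broken (reactants):
    N–H: 4 × 380 = 1520
    N–N: 1 × 159 = 159
    O=O: 1 × 483 = 483
    Σ(broken) = 2162 kJ
  Bonds formed (products):
    N≡N: 1 × 964 = 964
    O–H: 4 × 444 = 1776
    Σ(formed) = 2740 kJ
  ΔH_1 = 2162 − 2740 = −578 kJ
Reaction 2:
  Bonds broken (reactants):
    C–C: 2 × 351 = 702
    C–H: 8 × 421 = 3368
    C=C: 1 × 624 = 624
    H–H: 1 × 449 = 449
    Σ(broken) = 5143 kJ
  Bonds formed (products):
    C–C: 3 × 351 = 1053
    C–H: 10 × 421 = 4210
    Σ(formed) = 5263 kJ
  ΔH_2 = 5143 − 5263 = −120 kJ
ΔH_1 − ΔH_2 = −458 kJ, so reaction 1 has the more negative ΔH; |ΔH_1 − ΔH_2| = 458 kJ.

Reaction 1, by 458 kJ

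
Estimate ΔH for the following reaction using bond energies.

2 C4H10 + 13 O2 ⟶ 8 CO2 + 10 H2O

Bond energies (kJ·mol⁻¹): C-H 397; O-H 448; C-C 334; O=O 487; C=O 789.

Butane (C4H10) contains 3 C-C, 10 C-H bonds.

Bonds broken (reactants):
  C-C: 6 × 334 = 2004
  C-H: 20 × 397 = 7940
  O=O: 13 × 487 = 6331
  Σ(broken) = 16275 kJ
Bonds formed (products):
  C=O: 16 × 789 = 12624
  O-H: 20 × 448 = 8960
  Σ(formed) = 21584 kJ
ΔH = Σ(broken) − Σ(formed) = 16275 − 21584 = −5309 kJ

ΔH ≈ −5309 kJ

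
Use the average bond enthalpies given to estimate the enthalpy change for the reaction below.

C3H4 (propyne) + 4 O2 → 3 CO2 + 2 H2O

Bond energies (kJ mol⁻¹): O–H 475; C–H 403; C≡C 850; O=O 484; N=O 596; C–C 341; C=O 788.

ΔH ≈ −1889 kJ

Bonds broken (reactants):
  C≡C: 1 × 850 = 850
  C–C: 1 × 341 = 341
  C–H: 4 × 403 = 1612
  O=O: 4 × 484 = 1936
  Σ(broken) = 4739 kJ
Bonds formed (products):
  C=O: 6 × 788 = 4728
  O–H: 4 × 475 = 1900
  Σ(formed) = 6628 kJ
ΔH = Σ(broken) − Σ(formed) = 4739 − 6628 = −1889 kJ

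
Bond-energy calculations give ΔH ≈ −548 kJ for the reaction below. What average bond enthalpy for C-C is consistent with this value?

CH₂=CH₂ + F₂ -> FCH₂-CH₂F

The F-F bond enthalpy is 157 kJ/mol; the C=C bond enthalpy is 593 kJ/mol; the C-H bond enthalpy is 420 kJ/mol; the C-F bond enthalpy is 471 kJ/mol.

Let D be the C-C bond energy.
Σ(broken) = 4×420 + 1×593 + 1×157 = 2430
Σ(formed) = 1×D + 2×471 + 4×420 = 2622 + D
ΔH = Σ(broken) − Σ(formed) = (2430) − (2622 + D) = −192 − D
Setting this equal to −548 kJ gives D = 356 kJ/mol.

D(C-C) ≈ 356 kJ/mol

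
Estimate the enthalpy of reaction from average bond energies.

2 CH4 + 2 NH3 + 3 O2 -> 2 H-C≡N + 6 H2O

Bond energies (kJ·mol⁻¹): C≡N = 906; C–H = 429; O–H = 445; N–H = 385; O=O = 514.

Bonds broken (reactants):
  C–H: 8 × 429 = 3432
  N–H: 6 × 385 = 2310
  O=O: 3 × 514 = 1542
  Σ(broken) = 7284 kJ
Bonds formed (products):
  C≡N: 2 × 906 = 1812
  C–H: 2 × 429 = 858
  O–H: 12 × 445 = 5340
  Σ(formed) = 8010 kJ
ΔH = Σ(broken) − Σ(formed) = 7284 − 8010 = −726 kJ

ΔH ≈ −726 kJ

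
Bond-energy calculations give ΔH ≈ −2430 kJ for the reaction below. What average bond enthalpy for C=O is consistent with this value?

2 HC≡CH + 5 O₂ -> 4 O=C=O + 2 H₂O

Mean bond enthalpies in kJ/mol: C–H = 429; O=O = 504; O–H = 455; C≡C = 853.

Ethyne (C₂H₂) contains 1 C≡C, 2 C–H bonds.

Let D be the C=O bond energy.
Σ(broken) = 2×853 + 4×429 + 5×504 = 5942
Σ(formed) = 8×D + 4×455 = 1820 + 8D
ΔH = Σ(broken) − Σ(formed) = (5942) − (1820 + 8D) = +4122 − 8D
Setting this equal to −2430 kJ gives 8D = 6552, so D = 819 kJ/mol.

D(C=O) ≈ 819 kJ/mol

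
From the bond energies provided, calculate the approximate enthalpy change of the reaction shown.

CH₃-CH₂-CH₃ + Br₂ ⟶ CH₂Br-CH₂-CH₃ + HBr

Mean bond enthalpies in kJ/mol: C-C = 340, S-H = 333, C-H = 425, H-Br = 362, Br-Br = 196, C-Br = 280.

Bonds broken (reactants):
  Br-Br: 1 × 196 = 196
  C-C: 2 × 340 = 680
  C-H: 8 × 425 = 3400
  Σ(broken) = 4276 kJ
Bonds formed (products):
  C-Br: 1 × 280 = 280
  C-C: 2 × 340 = 680
  C-H: 7 × 425 = 2975
  H-Br: 1 × 362 = 362
  Σ(formed) = 4297 kJ
ΔH = Σ(broken) − Σ(formed) = 4276 − 4297 = −21 kJ

ΔH ≈ −21 kJ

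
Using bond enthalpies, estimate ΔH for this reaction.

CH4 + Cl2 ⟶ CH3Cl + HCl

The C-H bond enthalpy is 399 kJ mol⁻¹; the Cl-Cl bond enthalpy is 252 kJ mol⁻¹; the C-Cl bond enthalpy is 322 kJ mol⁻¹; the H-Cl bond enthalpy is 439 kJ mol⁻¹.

Bonds broken (reactants):
  C-H: 4 × 399 = 1596
  Cl-Cl: 1 × 252 = 252
  Σ(broken) = 1848 kJ
Bonds formed (products):
  C-Cl: 1 × 322 = 322
  C-H: 3 × 399 = 1197
  H-Cl: 1 × 439 = 439
  Σ(formed) = 1958 kJ
ΔH = Σ(broken) − Σ(formed) = 1848 − 1958 = −110 kJ

ΔH ≈ −110 kJ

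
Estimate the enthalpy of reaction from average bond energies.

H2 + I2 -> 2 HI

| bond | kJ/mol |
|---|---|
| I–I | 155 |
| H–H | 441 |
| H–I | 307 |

ΔH ≈ −18 kJ

Bonds broken (reactants):
  H–H: 1 × 441 = 441
  I–I: 1 × 155 = 155
  Σ(broken) = 596 kJ
Bonds formed (products):
  H–I: 2 × 307 = 614
  Σ(formed) = 614 kJ
ΔH = Σ(broken) − Σ(formed) = 596 − 614 = −18 kJ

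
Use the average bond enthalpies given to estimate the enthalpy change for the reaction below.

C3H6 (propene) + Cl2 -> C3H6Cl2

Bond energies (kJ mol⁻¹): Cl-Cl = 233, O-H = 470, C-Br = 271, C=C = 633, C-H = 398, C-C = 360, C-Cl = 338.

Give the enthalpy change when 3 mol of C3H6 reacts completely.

Bonds broken (reactants):
  C-C: 1 × 360 = 360
  C-H: 6 × 398 = 2388
  C=C: 1 × 633 = 633
  Cl-Cl: 1 × 233 = 233
  Σ(broken) = 3614 kJ
Bonds formed (products):
  C-C: 2 × 360 = 720
  C-Cl: 2 × 338 = 676
  C-H: 6 × 398 = 2388
  Σ(formed) = 3784 kJ
ΔH = Σ(broken) − Σ(formed) = 3614 − 3784 = −170 kJ
For 3× the reaction as written: 3 × (−170) = −510 kJ

ΔH = −510 kJ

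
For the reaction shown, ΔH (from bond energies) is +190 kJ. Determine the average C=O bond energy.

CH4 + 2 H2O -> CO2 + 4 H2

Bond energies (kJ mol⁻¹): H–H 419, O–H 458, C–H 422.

D(C=O) ≈ 827 kJ/mol

Let D be the C=O bond energy.
Σ(broken) = 4×422 + 4×458 = 3520
Σ(formed) = 2×D + 4×419 = 1676 + 2D
ΔH = Σ(broken) − Σ(formed) = (3520) − (1676 + 2D) = +1844 − 2D
Setting this equal to +190 kJ gives 2D = 1654, so D = 827 kJ/mol.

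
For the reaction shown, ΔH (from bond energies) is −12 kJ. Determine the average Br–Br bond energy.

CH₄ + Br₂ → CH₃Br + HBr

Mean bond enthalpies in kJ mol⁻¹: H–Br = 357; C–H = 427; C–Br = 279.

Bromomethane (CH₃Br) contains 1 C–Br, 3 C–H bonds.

D(Br–Br) ≈ 197 kJ/mol

Let D be the Br–Br bond energy.
Σ(broken) = 1×D + 4×427 = 1708 + D
Σ(formed) = 1×279 + 3×427 + 1×357 = 1917
ΔH = Σ(broken) − Σ(formed) = (1708 + D) − (1917) = −209 + D
Setting this equal to −12 kJ gives D = 197 kJ/mol.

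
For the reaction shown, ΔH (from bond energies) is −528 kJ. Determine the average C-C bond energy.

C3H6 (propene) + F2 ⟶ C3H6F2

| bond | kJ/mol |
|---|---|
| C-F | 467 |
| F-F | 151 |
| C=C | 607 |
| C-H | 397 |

Let D be the C-C bond energy.
Σ(broken) = 1×D + 6×397 + 1×607 + 1×151 = 3140 + D
Σ(formed) = 2×D + 2×467 + 6×397 = 3316 + 2D
ΔH = Σ(broken) − Σ(formed) = (3140 + D) − (3316 + 2D) = −176 − D
Setting this equal to −528 kJ gives D = 352 kJ/mol.

D(C-C) ≈ 352 kJ/mol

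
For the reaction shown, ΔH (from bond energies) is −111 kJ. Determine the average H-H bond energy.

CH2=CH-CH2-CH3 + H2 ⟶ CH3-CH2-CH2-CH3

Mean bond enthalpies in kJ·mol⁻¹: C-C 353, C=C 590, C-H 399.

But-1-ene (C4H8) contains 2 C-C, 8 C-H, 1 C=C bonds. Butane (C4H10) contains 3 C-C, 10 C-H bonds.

D(H-H) ≈ 450 kJ/mol

Let D be the H-H bond energy.
Σ(broken) = 2×353 + 8×399 + 1×590 + 1×D = 4488 + D
Σ(formed) = 3×353 + 10×399 = 5049
ΔH = Σ(broken) − Σ(formed) = (4488 + D) − (5049) = −561 + D
Setting this equal to −111 kJ gives D = 450 kJ/mol.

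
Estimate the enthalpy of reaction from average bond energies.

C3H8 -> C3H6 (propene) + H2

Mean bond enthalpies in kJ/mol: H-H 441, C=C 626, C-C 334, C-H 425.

ΔH ≈ +117 kJ

Bonds broken (reactants):
  C-C: 2 × 334 = 668
  C-H: 8 × 425 = 3400
  Σ(broken) = 4068 kJ
Bonds formed (products):
  C-C: 1 × 334 = 334
  C-H: 6 × 425 = 2550
  C=C: 1 × 626 = 626
  H-H: 1 × 441 = 441
  Σ(formed) = 3951 kJ
ΔH = Σ(broken) − Σ(formed) = 4068 − 3951 = +117 kJ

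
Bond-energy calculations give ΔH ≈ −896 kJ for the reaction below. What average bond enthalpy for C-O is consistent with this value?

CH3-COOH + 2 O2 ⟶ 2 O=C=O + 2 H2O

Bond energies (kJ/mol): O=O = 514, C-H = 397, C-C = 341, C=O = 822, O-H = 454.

Let D be the C-O bond energy.
Σ(broken) = 1×341 + 3×397 + 1×D + 1×822 + 1×454 + 2×514 = 3836 + D
Σ(formed) = 4×822 + 4×454 = 5104
ΔH = Σ(broken) − Σ(formed) = (3836 + D) − (5104) = −1268 + D
Setting this equal to −896 kJ gives D = 372 kJ/mol.

D(C-O) ≈ 372 kJ/mol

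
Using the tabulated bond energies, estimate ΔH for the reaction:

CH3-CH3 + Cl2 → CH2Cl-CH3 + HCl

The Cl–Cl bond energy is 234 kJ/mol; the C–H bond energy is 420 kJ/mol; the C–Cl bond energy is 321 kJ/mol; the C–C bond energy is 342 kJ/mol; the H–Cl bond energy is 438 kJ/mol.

ΔH ≈ −105 kJ

Bonds broken (reactants):
  C–C: 1 × 342 = 342
  C–H: 6 × 420 = 2520
  Cl–Cl: 1 × 234 = 234
  Σ(broken) = 3096 kJ
Bonds formed (products):
  C–C: 1 × 342 = 342
  C–Cl: 1 × 321 = 321
  C–H: 5 × 420 = 2100
  H–Cl: 1 × 438 = 438
  Σ(formed) = 3201 kJ
ΔH = Σ(broken) − Σ(formed) = 3096 − 3201 = −105 kJ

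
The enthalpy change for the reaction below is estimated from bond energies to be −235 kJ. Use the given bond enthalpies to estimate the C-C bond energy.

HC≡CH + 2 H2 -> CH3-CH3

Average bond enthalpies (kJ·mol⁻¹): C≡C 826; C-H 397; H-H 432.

Let D be the C-C bond energy.
Σ(broken) = 1×826 + 2×397 + 2×432 = 2484
Σ(formed) = 1×D + 6×397 = 2382 + D
ΔH = Σ(broken) − Σ(formed) = (2484) − (2382 + D) = +102 − D
Setting this equal to −235 kJ gives D = 337 kJ/mol.

D(C-C) ≈ 337 kJ/mol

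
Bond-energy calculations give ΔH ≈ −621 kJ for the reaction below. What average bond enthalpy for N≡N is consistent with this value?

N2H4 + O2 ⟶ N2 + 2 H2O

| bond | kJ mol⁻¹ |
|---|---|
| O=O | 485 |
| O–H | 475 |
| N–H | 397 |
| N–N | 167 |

Let D be the N≡N bond energy.
Σ(broken) = 4×397 + 1×167 + 1×485 = 2240
Σ(formed) = 1×D + 4×475 = 1900 + D
ΔH = Σ(broken) − Σ(formed) = (2240) − (1900 + D) = +340 − D
Setting this equal to −621 kJ gives D = 961 kJ/mol.

D(N≡N) ≈ 961 kJ/mol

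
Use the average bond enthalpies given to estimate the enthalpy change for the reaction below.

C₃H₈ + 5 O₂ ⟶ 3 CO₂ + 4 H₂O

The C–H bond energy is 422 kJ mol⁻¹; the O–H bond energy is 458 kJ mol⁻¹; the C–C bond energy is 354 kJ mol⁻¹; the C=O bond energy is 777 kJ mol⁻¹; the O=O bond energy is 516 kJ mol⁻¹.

Bonds broken (reactants):
  C–C: 2 × 354 = 708
  C–H: 8 × 422 = 3376
  O=O: 5 × 516 = 2580
  Σ(broken) = 6664 kJ
Bonds formed (products):
  C=O: 6 × 777 = 4662
  O–H: 8 × 458 = 3664
  Σ(formed) = 8326 kJ
ΔH = Σ(broken) − Σ(formed) = 6664 − 8326 = −1662 kJ

ΔH ≈ −1662 kJ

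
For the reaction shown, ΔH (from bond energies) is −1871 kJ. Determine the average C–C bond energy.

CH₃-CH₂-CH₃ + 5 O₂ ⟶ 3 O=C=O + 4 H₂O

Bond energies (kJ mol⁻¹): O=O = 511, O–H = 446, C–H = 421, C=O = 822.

D(C–C) ≈ 353 kJ/mol

Let D be the C–C bond energy.
Σ(broken) = 2×D + 8×421 + 5×511 = 5923 + 2D
Σ(formed) = 6×822 + 8×446 = 8500
ΔH = Σ(broken) − Σ(formed) = (5923 + 2D) − (8500) = −2577 + 2D
Setting this equal to −1871 kJ gives 2D = 706, so D = 353 kJ/mol.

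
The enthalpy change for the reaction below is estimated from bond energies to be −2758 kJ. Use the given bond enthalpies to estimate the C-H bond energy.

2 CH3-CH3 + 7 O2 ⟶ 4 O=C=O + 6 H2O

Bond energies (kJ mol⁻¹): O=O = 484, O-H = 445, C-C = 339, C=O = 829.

Let D be the C-H bond energy.
Σ(broken) = 2×339 + 12×D + 7×484 = 4066 + 12D
Σ(formed) = 8×829 + 12×445 = 11972
ΔH = Σ(broken) − Σ(formed) = (4066 + 12D) − (11972) = −7906 + 12D
Setting this equal to −2758 kJ gives 12D = 5148, so D = 429 kJ/mol.

D(C-H) ≈ 429 kJ/mol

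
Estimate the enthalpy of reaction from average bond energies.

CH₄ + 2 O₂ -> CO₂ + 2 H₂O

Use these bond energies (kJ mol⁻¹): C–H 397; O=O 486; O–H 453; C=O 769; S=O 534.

ΔH ≈ −790 kJ

Bonds broken (reactants):
  C–H: 4 × 397 = 1588
  O=O: 2 × 486 = 972
  Σ(broken) = 2560 kJ
Bonds formed (products):
  C=O: 2 × 769 = 1538
  O–H: 4 × 453 = 1812
  Σ(formed) = 3350 kJ
ΔH = Σ(broken) − Σ(formed) = 2560 − 3350 = −790 kJ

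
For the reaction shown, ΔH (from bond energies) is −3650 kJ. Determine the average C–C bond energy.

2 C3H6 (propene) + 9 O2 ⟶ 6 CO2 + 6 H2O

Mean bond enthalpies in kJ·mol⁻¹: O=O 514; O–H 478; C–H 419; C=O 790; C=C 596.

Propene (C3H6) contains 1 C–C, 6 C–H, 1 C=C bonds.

D(C–C) ≈ 360 kJ/mol

Let D be the C–C bond energy.
Σ(broken) = 2×D + 12×419 + 2×596 + 9×514 = 10846 + 2D
Σ(formed) = 12×790 + 12×478 = 15216
ΔH = Σ(broken) − Σ(formed) = (10846 + 2D) − (15216) = −4370 + 2D
Setting this equal to −3650 kJ gives 2D = 720, so D = 360 kJ/mol.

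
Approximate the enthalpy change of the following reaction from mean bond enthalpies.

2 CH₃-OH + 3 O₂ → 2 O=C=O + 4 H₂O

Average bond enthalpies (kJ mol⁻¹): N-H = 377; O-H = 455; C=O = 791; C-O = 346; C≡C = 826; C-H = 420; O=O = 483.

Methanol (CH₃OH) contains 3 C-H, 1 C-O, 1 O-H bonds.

Bonds broken (reactants):
  C-H: 6 × 420 = 2520
  C-O: 2 × 346 = 692
  O-H: 2 × 455 = 910
  O=O: 3 × 483 = 1449
  Σ(broken) = 5571 kJ
Bonds formed (products):
  C=O: 4 × 791 = 3164
  O-H: 8 × 455 = 3640
  Σ(formed) = 6804 kJ
ΔH = Σ(broken) − Σ(formed) = 5571 − 6804 = −1233 kJ

ΔH ≈ −1233 kJ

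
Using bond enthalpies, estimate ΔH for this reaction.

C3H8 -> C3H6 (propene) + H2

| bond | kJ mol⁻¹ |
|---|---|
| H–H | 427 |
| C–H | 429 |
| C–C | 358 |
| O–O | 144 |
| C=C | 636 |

Bonds broken (reactants):
  C–C: 2 × 358 = 716
  C–H: 8 × 429 = 3432
  Σ(broken) = 4148 kJ
Bonds formed (products):
  C–C: 1 × 358 = 358
  C–H: 6 × 429 = 2574
  C=C: 1 × 636 = 636
  H–H: 1 × 427 = 427
  Σ(formed) = 3995 kJ
ΔH = Σ(broken) − Σ(formed) = 4148 − 3995 = +153 kJ

ΔH ≈ +153 kJ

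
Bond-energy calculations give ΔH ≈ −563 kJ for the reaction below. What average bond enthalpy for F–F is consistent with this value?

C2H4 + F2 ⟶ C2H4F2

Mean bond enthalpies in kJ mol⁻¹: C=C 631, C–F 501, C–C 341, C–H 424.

D(F–F) ≈ 149 kJ/mol

Let D be the F–F bond energy.
Σ(broken) = 4×424 + 1×631 + 1×D = 2327 + D
Σ(formed) = 1×341 + 2×501 + 4×424 = 3039
ΔH = Σ(broken) − Σ(formed) = (2327 + D) − (3039) = −712 + D
Setting this equal to −563 kJ gives D = 149 kJ/mol.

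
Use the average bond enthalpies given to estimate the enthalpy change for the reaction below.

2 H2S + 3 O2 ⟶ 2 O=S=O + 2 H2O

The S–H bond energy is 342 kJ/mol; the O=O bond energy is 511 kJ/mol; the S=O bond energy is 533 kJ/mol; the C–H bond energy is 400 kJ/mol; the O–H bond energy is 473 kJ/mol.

Bonds broken (reactants):
  O=O: 3 × 511 = 1533
  S–H: 4 × 342 = 1368
  Σ(broken) = 2901 kJ
Bonds formed (products):
  O–H: 4 × 473 = 1892
  S=O: 4 × 533 = 2132
  Σ(formed) = 4024 kJ
ΔH = Σ(broken) − Σ(formed) = 2901 − 4024 = −1123 kJ

ΔH ≈ −1123 kJ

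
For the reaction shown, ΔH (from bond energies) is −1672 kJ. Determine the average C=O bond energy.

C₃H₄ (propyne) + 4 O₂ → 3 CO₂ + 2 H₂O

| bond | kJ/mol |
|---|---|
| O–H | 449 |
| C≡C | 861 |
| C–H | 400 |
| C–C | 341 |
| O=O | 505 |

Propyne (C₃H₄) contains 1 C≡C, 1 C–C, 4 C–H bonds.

Let D be the C=O bond energy.
Σ(broken) = 1×861 + 1×341 + 4×400 + 4×505 = 4822
Σ(formed) = 6×D + 4×449 = 1796 + 6D
ΔH = Σ(broken) − Σ(formed) = (4822) − (1796 + 6D) = +3026 − 6D
Setting this equal to −1672 kJ gives 6D = 4698, so D = 783 kJ/mol.

D(C=O) ≈ 783 kJ/mol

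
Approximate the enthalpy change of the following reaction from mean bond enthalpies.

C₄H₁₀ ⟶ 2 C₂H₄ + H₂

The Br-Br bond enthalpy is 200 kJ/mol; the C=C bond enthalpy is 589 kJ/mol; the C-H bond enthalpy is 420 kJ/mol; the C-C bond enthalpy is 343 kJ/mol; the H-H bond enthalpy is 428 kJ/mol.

ΔH ≈ +263 kJ

Bonds broken (reactants):
  C-C: 3 × 343 = 1029
  C-H: 10 × 420 = 4200
  Σ(broken) = 5229 kJ
Bonds formed (products):
  C-H: 8 × 420 = 3360
  C=C: 2 × 589 = 1178
  H-H: 1 × 428 = 428
  Σ(formed) = 4966 kJ
ΔH = Σ(broken) − Σ(formed) = 5229 − 4966 = +263 kJ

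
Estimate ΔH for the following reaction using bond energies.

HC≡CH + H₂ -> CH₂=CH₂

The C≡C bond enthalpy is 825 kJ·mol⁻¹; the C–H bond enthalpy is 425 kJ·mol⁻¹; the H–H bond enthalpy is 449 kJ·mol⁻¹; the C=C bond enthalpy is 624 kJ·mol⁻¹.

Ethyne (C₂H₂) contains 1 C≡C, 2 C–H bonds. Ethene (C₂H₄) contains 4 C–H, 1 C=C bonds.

Bonds broken (reactants):
  C≡C: 1 × 825 = 825
  C–H: 2 × 425 = 850
  H–H: 1 × 449 = 449
  Σ(broken) = 2124 kJ
Bonds formed (products):
  C–H: 4 × 425 = 1700
  C=C: 1 × 624 = 624
  Σ(formed) = 2324 kJ
ΔH = Σ(broken) − Σ(formed) = 2124 − 2324 = −200 kJ

ΔH ≈ −200 kJ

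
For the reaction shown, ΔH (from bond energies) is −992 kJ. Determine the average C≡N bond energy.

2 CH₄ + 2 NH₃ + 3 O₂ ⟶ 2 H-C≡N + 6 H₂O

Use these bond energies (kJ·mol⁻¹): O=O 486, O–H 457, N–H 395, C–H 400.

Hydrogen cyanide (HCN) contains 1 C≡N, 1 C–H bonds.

Let D be the C≡N bond energy.
Σ(broken) = 8×400 + 6×395 + 3×486 = 7028
Σ(formed) = 2×D + 2×400 + 12×457 = 6284 + 2D
ΔH = Σ(broken) − Σ(formed) = (7028) − (6284 + 2D) = +744 − 2D
Setting this equal to −992 kJ gives 2D = 1736, so D = 868 kJ/mol.

D(C≡N) ≈ 868 kJ/mol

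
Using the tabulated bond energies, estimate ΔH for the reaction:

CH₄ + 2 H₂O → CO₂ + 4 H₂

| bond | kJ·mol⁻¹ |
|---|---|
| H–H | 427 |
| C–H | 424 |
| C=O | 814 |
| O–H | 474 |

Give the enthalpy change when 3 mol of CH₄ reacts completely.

Bonds broken (reactants):
  C–H: 4 × 424 = 1696
  O–H: 4 × 474 = 1896
  Σ(broken) = 3592 kJ
Bonds formed (products):
  C=O: 2 × 814 = 1628
  H–H: 4 × 427 = 1708
  Σ(formed) = 3336 kJ
ΔH = Σ(broken) − Σ(formed) = 3592 − 3336 = +256 kJ
For 3× the reaction as written: 3 × (+256) = +768 kJ

ΔH = +768 kJ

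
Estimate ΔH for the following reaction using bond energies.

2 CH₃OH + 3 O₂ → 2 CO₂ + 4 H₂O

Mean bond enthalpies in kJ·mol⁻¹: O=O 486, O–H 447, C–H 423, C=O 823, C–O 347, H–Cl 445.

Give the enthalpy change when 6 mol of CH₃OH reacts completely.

Bonds broken (reactants):
  C–H: 6 × 423 = 2538
  C–O: 2 × 347 = 694
  O–H: 2 × 447 = 894
  O=O: 3 × 486 = 1458
  Σ(broken) = 5584 kJ
Bonds formed (products):
  C=O: 4 × 823 = 3292
  O–H: 8 × 447 = 3576
  Σ(formed) = 6868 kJ
ΔH = Σ(broken) − Σ(formed) = 5584 − 6868 = −1284 kJ
For 3× the reaction as written: 3 × (−1284) = −3852 kJ

ΔH = −3852 kJ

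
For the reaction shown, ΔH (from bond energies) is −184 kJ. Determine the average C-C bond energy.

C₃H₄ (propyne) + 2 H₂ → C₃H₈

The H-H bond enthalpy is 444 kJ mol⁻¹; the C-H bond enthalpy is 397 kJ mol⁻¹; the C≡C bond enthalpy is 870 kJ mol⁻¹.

Let D be the C-C bond energy.
Σ(broken) = 1×870 + 1×D + 4×397 + 2×444 = 3346 + D
Σ(formed) = 2×D + 8×397 = 3176 + 2D
ΔH = Σ(broken) − Σ(formed) = (3346 + D) − (3176 + 2D) = +170 − D
Setting this equal to −184 kJ gives D = 354 kJ/mol.

D(C-C) ≈ 354 kJ/mol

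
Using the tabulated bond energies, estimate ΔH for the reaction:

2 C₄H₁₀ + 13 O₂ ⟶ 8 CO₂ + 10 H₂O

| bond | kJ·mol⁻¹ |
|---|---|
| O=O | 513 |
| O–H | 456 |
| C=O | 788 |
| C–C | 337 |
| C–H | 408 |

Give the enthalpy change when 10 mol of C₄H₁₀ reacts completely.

ΔH = −24385 kJ

Bonds broken (reactants):
  C–C: 6 × 337 = 2022
  C–H: 20 × 408 = 8160
  O=O: 13 × 513 = 6669
  Σ(broken) = 16851 kJ
Bonds formed (products):
  C=O: 16 × 788 = 12608
  O–H: 20 × 456 = 9120
  Σ(formed) = 21728 kJ
ΔH = Σ(broken) − Σ(formed) = 16851 − 21728 = −4877 kJ
For 5× the reaction as written: 5 × (−4877) = −24385 kJ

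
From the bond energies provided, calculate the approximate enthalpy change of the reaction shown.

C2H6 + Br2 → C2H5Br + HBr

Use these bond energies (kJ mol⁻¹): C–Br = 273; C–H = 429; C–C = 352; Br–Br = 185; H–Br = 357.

Bonds broken (reactants):
  Br–Br: 1 × 185 = 185
  C–C: 1 × 352 = 352
  C–H: 6 × 429 = 2574
  Σ(broken) = 3111 kJ
Bonds formed (products):
  C–Br: 1 × 273 = 273
  C–C: 1 × 352 = 352
  C–H: 5 × 429 = 2145
  H–Br: 1 × 357 = 357
  Σ(formed) = 3127 kJ
ΔH = Σ(broken) − Σ(formed) = 3111 − 3127 = −16 kJ

ΔH ≈ −16 kJ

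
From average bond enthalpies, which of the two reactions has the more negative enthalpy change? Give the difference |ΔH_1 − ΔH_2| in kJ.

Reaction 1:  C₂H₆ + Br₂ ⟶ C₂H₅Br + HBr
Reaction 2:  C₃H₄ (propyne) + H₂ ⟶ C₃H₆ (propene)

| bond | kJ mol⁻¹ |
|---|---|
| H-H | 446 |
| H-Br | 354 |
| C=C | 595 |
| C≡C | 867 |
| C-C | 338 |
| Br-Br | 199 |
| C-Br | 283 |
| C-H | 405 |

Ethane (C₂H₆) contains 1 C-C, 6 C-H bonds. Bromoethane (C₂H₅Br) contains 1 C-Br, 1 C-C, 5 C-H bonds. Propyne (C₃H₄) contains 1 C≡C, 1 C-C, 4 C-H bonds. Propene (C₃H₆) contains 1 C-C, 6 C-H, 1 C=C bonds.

Reaction 2, by 59 kJ

Reaction 1:
  Bonds broken (reactants):
    Br-Br: 1 × 199 = 199
    C-C: 1 × 338 = 338
    C-H: 6 × 405 = 2430
    Σ(broken) = 2967 kJ
  Bonds formed (products):
    C-Br: 1 × 283 = 283
    C-C: 1 × 338 = 338
    C-H: 5 × 405 = 2025
    H-Br: 1 × 354 = 354
    Σ(formed) = 3000 kJ
  ΔH_1 = 2967 − 3000 = −33 kJ
Reaction 2:
  Bonds broken (reactants):
    C≡C: 1 × 867 = 867
    C-C: 1 × 338 = 338
    C-H: 4 × 405 = 1620
    H-H: 1 × 446 = 446
    Σ(broken) = 3271 kJ
  Bonds formed (products):
    C-C: 1 × 338 = 338
    C-H: 6 × 405 = 2430
    C=C: 1 × 595 = 595
    Σ(formed) = 3363 kJ
  ΔH_2 = 3271 − 3363 = −92 kJ
ΔH_1 − ΔH_2 = +59 kJ, so reaction 2 has the more negative ΔH; |ΔH_1 − ΔH_2| = 59 kJ.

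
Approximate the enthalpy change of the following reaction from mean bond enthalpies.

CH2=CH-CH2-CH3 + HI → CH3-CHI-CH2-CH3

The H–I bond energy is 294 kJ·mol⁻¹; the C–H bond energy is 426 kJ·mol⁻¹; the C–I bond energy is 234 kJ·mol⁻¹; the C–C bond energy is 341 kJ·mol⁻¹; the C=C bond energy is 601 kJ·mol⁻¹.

ΔH ≈ −106 kJ

Bonds broken (reactants):
  C–C: 2 × 341 = 682
  C–H: 8 × 426 = 3408
  C=C: 1 × 601 = 601
  H–I: 1 × 294 = 294
  Σ(broken) = 4985 kJ
Bonds formed (products):
  C–C: 3 × 341 = 1023
  C–H: 9 × 426 = 3834
  C–I: 1 × 234 = 234
  Σ(formed) = 5091 kJ
ΔH = Σ(broken) − Σ(formed) = 4985 − 5091 = −106 kJ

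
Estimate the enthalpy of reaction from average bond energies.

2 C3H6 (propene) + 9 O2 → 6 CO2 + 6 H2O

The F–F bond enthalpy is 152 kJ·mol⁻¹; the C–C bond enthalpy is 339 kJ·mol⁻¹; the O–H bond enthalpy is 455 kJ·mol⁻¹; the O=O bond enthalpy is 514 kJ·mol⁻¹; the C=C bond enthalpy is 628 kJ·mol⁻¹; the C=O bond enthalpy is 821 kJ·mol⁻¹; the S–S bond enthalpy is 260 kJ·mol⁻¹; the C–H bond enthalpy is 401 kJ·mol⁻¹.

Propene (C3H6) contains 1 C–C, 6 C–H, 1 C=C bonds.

Bonds broken (reactants):
  C–C: 2 × 339 = 678
  C–H: 12 × 401 = 4812
  C=C: 2 × 628 = 1256
  O=O: 9 × 514 = 4626
  Σ(broken) = 11372 kJ
Bonds formed (products):
  C=O: 12 × 821 = 9852
  O–H: 12 × 455 = 5460
  Σ(formed) = 15312 kJ
ΔH = Σ(broken) − Σ(formed) = 11372 − 15312 = −3940 kJ

ΔH ≈ −3940 kJ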